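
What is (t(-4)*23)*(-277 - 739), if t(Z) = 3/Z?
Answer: 17526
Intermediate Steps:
(t(-4)*23)*(-277 - 739) = ((3/(-4))*23)*(-277 - 739) = ((3*(-1/4))*23)*(-1016) = -3/4*23*(-1016) = -69/4*(-1016) = 17526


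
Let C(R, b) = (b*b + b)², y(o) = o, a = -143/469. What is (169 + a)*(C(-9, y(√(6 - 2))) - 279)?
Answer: -19225674/469 ≈ -40993.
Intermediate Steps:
a = -143/469 (a = -143*1/469 = -143/469 ≈ -0.30490)
C(R, b) = (b + b²)² (C(R, b) = (b² + b)² = (b + b²)²)
(169 + a)*(C(-9, y(√(6 - 2))) - 279) = (169 - 143/469)*((√(6 - 2))²*(1 + √(6 - 2))² - 279) = 79118*((√4)²*(1 + √4)² - 279)/469 = 79118*(2²*(1 + 2)² - 279)/469 = 79118*(4*3² - 279)/469 = 79118*(4*9 - 279)/469 = 79118*(36 - 279)/469 = (79118/469)*(-243) = -19225674/469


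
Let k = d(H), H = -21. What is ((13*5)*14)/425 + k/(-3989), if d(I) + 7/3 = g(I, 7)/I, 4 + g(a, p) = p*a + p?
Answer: 15237883/7120365 ≈ 2.1400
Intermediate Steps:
g(a, p) = -4 + p + a*p (g(a, p) = -4 + (p*a + p) = -4 + (a*p + p) = -4 + (p + a*p) = -4 + p + a*p)
d(I) = -7/3 + (3 + 7*I)/I (d(I) = -7/3 + (-4 + 7 + I*7)/I = -7/3 + (-4 + 7 + 7*I)/I = -7/3 + (3 + 7*I)/I)
k = 95/21 (k = 14/3 + 3/(-21) = 14/3 + 3*(-1/21) = 14/3 - ⅐ = 95/21 ≈ 4.5238)
((13*5)*14)/425 + k/(-3989) = ((13*5)*14)/425 + (95/21)/(-3989) = (65*14)*(1/425) + (95/21)*(-1/3989) = 910*(1/425) - 95/83769 = 182/85 - 95/83769 = 15237883/7120365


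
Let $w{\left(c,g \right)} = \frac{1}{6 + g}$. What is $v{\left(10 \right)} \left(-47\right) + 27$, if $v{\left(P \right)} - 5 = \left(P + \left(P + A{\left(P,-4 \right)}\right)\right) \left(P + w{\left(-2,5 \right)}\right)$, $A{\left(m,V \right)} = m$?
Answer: $- \frac{158798}{11} \approx -14436.0$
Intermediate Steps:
$v{\left(P \right)} = 5 + 3 P \left(\frac{1}{11} + P\right)$ ($v{\left(P \right)} = 5 + \left(P + \left(P + P\right)\right) \left(P + \frac{1}{6 + 5}\right) = 5 + \left(P + 2 P\right) \left(P + \frac{1}{11}\right) = 5 + 3 P \left(P + \frac{1}{11}\right) = 5 + 3 P \left(\frac{1}{11} + P\right)$)
$v{\left(10 \right)} \left(-47\right) + 27 = \left(5 + 3 \cdot 10^{2} + \frac{3}{11} \cdot 10\right) \left(-47\right) + 27 = \left(5 + 3 \cdot 100 + \frac{30}{11}\right) \left(-47\right) + 27 = \left(5 + 300 + \frac{30}{11}\right) \left(-47\right) + 27 = \frac{3385}{11} \left(-47\right) + 27 = - \frac{159095}{11} + 27 = - \frac{158798}{11}$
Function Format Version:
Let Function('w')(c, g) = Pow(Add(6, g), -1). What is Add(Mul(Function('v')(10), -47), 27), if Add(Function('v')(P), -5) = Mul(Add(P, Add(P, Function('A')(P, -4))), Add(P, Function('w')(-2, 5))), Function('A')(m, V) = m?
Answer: Rational(-158798, 11) ≈ -14436.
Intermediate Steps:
Function('v')(P) = Add(5, Mul(3, P, Add(Rational(1, 11), P))) (Function('v')(P) = Add(5, Mul(Add(P, Add(P, P)), Add(P, Pow(Add(6, 5), -1)))) = Add(5, Mul(Add(P, Mul(2, P)), Add(P, Pow(11, -1)))) = Add(5, Mul(Mul(3, P), Add(P, Rational(1, 11)))) = Add(5, Mul(Mul(3, P), Add(Rational(1, 11), P))) = Add(5, Mul(3, P, Add(Rational(1, 11), P))))
Add(Mul(Function('v')(10), -47), 27) = Add(Mul(Add(5, Mul(3, Pow(10, 2)), Mul(Rational(3, 11), 10)), -47), 27) = Add(Mul(Add(5, Mul(3, 100), Rational(30, 11)), -47), 27) = Add(Mul(Add(5, 300, Rational(30, 11)), -47), 27) = Add(Mul(Rational(3385, 11), -47), 27) = Add(Rational(-159095, 11), 27) = Rational(-158798, 11)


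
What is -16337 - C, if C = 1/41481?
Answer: -677675098/41481 ≈ -16337.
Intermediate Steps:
C = 1/41481 ≈ 2.4107e-5
-16337 - C = -16337 - 1*1/41481 = -16337 - 1/41481 = -677675098/41481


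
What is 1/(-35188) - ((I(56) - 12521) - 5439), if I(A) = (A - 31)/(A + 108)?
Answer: 12955407857/721354 ≈ 17960.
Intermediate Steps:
I(A) = (-31 + A)/(108 + A)
1/(-35188) - ((I(56) - 12521) - 5439) = 1/(-35188) - (((-31 + 56)/(108 + 56) - 12521) - 5439) = -1/35188 - ((25/164 - 12521) - 5439) = -1/35188 - (-2053419/164 - 5439) = -1/35188 - 1*(-2945415/164) = -1/35188 + 2945415/164 = 12955407857/721354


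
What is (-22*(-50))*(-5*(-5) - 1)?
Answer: 26400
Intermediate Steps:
(-22*(-50))*(-5*(-5) - 1) = 1100*(25 - 1) = 1100*24 = 26400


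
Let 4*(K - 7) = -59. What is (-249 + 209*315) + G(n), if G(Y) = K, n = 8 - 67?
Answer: 262313/4 ≈ 65578.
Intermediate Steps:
K = -31/4 (K = 7 + (¼)*(-59) = 7 - 59/4 = -31/4 ≈ -7.7500)
n = -59
G(Y) = -31/4
(-249 + 209*315) + G(n) = (-249 + 209*315) - 31/4 = (-249 + 65835) - 31/4 = 65586 - 31/4 = 262313/4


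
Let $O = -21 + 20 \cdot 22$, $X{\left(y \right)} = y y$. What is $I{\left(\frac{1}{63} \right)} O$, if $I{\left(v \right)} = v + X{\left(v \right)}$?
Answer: $\frac{26816}{3969} \approx 6.7564$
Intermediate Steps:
$X{\left(y \right)} = y^{2}$
$O = 419$ ($O = -21 + 440 = 419$)
$I{\left(v \right)} = v + v^{2}$
$I{\left(\frac{1}{63} \right)} O = \frac{1 + \frac{1}{63}}{63} \cdot 419 = \frac{1}{63} \cdot \frac{64}{63} \cdot 419 = \frac{64}{3969} \cdot 419 = \frac{26816}{3969}$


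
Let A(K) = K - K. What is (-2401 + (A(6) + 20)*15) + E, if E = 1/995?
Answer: -2090494/995 ≈ -2101.0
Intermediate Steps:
E = 1/995 ≈ 0.0010050
A(K) = 0
(-2401 + (A(6) + 20)*15) + E = (-2401 + (0 + 20)*15) + 1/995 = (-2401 + 20*15) + 1/995 = (-2401 + 300) + 1/995 = -2101 + 1/995 = -2090494/995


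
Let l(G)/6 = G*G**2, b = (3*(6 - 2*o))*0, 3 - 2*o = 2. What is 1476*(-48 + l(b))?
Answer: -70848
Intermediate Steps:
o = 1/2 (o = 3/2 - 1/2*2 = 3/2 - 1 = 1/2 ≈ 0.50000)
b = 0 (b = (3*(6 - 2*1/2))*0 = (3*(6 - 1))*0 = (3*5)*0 = 15*0 = 0)
l(G) = 6*G**3 (l(G) = 6*(G*G**2) = 6*G**3)
1476*(-48 + l(b)) = 1476*(-48 + 6*0**3) = 1476*(-48 + 6*0) = 1476*(-48 + 0) = 1476*(-48) = -70848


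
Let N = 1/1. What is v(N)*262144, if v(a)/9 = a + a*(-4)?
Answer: -7077888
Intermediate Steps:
N = 1
v(a) = -27*a (v(a) = 9*(a + a*(-4)) = 9*(a - 4*a) = 9*(-3*a) = -27*a)
v(N)*262144 = -27*1*262144 = -27*262144 = -7077888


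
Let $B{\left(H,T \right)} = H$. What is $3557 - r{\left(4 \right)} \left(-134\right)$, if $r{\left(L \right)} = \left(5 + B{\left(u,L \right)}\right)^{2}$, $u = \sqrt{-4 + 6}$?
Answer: $7175 + 1340 \sqrt{2} \approx 9070.0$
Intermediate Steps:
$u = \sqrt{2} \approx 1.4142$
$r{\left(L \right)} = \left(5 + \sqrt{2}\right)^{2}$
$3557 - r{\left(4 \right)} \left(-134\right) = 3557 - \left(5 + \sqrt{2}\right)^{2} \left(-134\right) = 3557 - - 134 \left(5 + \sqrt{2}\right)^{2} = 3557 + 134 \left(5 + \sqrt{2}\right)^{2}$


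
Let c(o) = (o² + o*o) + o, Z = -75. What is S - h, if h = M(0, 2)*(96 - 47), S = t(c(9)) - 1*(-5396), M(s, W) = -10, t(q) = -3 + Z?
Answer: 5808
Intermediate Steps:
c(o) = o + 2*o² (c(o) = (o² + o²) + o = 2*o² + o = o + 2*o²)
t(q) = -78 (t(q) = -3 - 75 = -78)
S = 5318 (S = -78 - 1*(-5396) = -78 + 5396 = 5318)
h = -490 (h = -10*(96 - 47) = -10*49 = -490)
S - h = 5318 - 1*(-490) = 5318 + 490 = 5808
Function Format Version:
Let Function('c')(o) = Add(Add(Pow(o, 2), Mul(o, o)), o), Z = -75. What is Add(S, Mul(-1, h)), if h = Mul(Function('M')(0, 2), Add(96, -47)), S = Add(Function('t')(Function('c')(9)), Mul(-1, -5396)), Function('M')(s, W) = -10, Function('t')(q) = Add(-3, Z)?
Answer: 5808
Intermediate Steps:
Function('c')(o) = Add(o, Mul(2, Pow(o, 2))) (Function('c')(o) = Add(Add(Pow(o, 2), Pow(o, 2)), o) = Add(Mul(2, Pow(o, 2)), o) = Add(o, Mul(2, Pow(o, 2))))
Function('t')(q) = -78 (Function('t')(q) = Add(-3, -75) = -78)
S = 5318 (S = Add(-78, Mul(-1, -5396)) = Add(-78, 5396) = 5318)
h = -490 (h = Mul(-10, Add(96, -47)) = Mul(-10, 49) = -490)
Add(S, Mul(-1, h)) = Add(5318, Mul(-1, -490)) = Add(5318, 490) = 5808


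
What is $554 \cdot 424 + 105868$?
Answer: $340764$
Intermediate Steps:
$554 \cdot 424 + 105868 = 234896 + 105868 = 340764$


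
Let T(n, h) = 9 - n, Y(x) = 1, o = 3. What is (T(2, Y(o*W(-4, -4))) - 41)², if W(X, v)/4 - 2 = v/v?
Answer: 1156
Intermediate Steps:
W(X, v) = 12 (W(X, v) = 8 + 4*(v/v) = 8 + 4*1 = 8 + 4 = 12)
(T(2, Y(o*W(-4, -4))) - 41)² = ((9 - 1*2) - 41)² = ((9 - 2) - 41)² = (7 - 41)² = (-34)² = 1156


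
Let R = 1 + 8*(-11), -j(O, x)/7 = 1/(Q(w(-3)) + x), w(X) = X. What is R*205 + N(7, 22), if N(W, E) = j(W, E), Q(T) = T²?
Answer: -552892/31 ≈ -17835.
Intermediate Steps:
j(O, x) = -7/(9 + x) (j(O, x) = -7/((-3)² + x) = -7/(9 + x))
N(W, E) = -7/(9 + E)
R = -87 (R = 1 - 88 = -87)
R*205 + N(7, 22) = -87*205 - 7/(9 + 22) = -17835 - 7/31 = -552892/31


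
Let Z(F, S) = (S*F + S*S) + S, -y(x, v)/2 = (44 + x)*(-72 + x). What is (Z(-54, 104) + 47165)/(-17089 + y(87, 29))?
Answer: -52469/21019 ≈ -2.4963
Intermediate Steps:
y(x, v) = -2*(-72 + x)*(44 + x) (y(x, v) = -2*(44 + x)*(-72 + x) = -2*(-72 + x)*(44 + x))
Z(F, S) = S + S**2 + F*S (Z(F, S) = (F*S + S**2) + S = (S**2 + F*S) + S = S + S**2 + F*S)
(Z(-54, 104) + 47165)/(-17089 + y(87, 29)) = (104*(1 - 54 + 104) + 47165)/(-17089 + (6336 - 2*87**2 + 56*87)) = (104*51 + 47165)/(-17089 + (6336 - 2*7569 + 4872)) = (5304 + 47165)/(-17089 + (6336 - 15138 + 4872)) = 52469/(-17089 - 3930) = 52469/(-21019) = 52469*(-1/21019) = -52469/21019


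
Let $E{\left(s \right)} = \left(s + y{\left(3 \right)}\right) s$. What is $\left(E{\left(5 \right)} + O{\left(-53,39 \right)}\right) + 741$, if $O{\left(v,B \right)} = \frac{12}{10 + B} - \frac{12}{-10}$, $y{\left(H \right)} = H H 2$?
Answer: $\frac{210074}{245} \approx 857.45$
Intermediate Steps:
$y{\left(H \right)} = 2 H^{2}$ ($y{\left(H \right)} = H^{2} \cdot 2 = 2 H^{2}$)
$E{\left(s \right)} = s \left(18 + s\right)$ ($E{\left(s \right)} = \left(s + 2 \cdot 3^{2}\right) s = \left(s + 2 \cdot 9\right) s = \left(s + 18\right) s = \left(18 + s\right) s = s \left(18 + s\right)$)
$O{\left(v,B \right)} = \frac{6}{5} + \frac{12}{10 + B}$ ($O{\left(v,B \right)} = \frac{12}{10 + B} - - \frac{6}{5} = \frac{12}{10 + B} + \frac{6}{5} = \frac{6}{5} + \frac{12}{10 + B}$)
$\left(E{\left(5 \right)} + O{\left(-53,39 \right)}\right) + 741 = \left(5 \left(18 + 5\right) + \frac{6 \left(20 + 39\right)}{5 \left(10 + 39\right)}\right) + 741 = \left(5 \cdot 23 + \frac{6}{5} \cdot \frac{1}{49} \cdot 59\right) + 741 = \left(115 + \frac{6}{5} \cdot \frac{1}{49} \cdot 59\right) + 741 = \left(115 + \frac{354}{245}\right) + 741 = \frac{28529}{245} + 741 = \frac{210074}{245}$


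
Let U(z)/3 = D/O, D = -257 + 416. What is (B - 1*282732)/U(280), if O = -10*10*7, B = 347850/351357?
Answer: 2575469023400/6207307 ≈ 4.1491e+5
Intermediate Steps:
B = 115950/117119 (B = 347850*(1/351357) = 115950/117119 ≈ 0.99002)
D = 159
O = -700 (O = -100*7 = -700)
U(z) = -477/700 (U(z) = 3*(159/(-700)) = 3*(159*(-1/700)) = 3*(-159/700) = -477/700)
(B - 1*282732)/U(280) = (115950/117119 - 1*282732)/(-477/700) = (115950/117119 - 282732)*(-700/477) = -33113173158/117119*(-700/477) = 2575469023400/6207307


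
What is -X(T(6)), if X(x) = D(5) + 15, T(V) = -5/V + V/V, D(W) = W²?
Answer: -40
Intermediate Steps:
T(V) = 1 - 5/V (T(V) = -5/V + 1 = 1 - 5/V)
X(x) = 40 (X(x) = 5² + 15 = 25 + 15 = 40)
-X(T(6)) = -1*40 = -40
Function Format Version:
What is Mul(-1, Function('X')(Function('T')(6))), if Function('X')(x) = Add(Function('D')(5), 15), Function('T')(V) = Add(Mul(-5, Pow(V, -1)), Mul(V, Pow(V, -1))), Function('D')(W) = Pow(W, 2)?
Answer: -40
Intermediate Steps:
Function('T')(V) = Add(1, Mul(-5, Pow(V, -1))) (Function('T')(V) = Add(Mul(-5, Pow(V, -1)), 1) = Add(1, Mul(-5, Pow(V, -1))))
Function('X')(x) = 40 (Function('X')(x) = Add(Pow(5, 2), 15) = Add(25, 15) = 40)
Mul(-1, Function('X')(Function('T')(6))) = Mul(-1, 40) = -40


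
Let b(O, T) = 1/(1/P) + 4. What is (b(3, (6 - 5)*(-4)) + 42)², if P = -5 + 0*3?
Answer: 1681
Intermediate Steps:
P = -5 (P = -5 + 0 = -5)
b(O, T) = -1 (b(O, T) = 1/(1/(-5)) + 4 = 1/(-⅕) + 4 = -5 + 4 = -1)
(b(3, (6 - 5)*(-4)) + 42)² = (-1 + 42)² = 41² = 1681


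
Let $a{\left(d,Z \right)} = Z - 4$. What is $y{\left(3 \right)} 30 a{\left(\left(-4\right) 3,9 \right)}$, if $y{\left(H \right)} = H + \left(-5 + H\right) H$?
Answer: $-450$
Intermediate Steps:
$y{\left(H \right)} = H + H \left(-5 + H\right)$
$a{\left(d,Z \right)} = -4 + Z$ ($a{\left(d,Z \right)} = Z - 4 = -4 + Z$)
$y{\left(3 \right)} 30 a{\left(\left(-4\right) 3,9 \right)} = 3 \left(-4 + 3\right) 30 \left(-4 + 9\right) = 3 \left(-1\right) 30 \cdot 5 = \left(-3\right) 30 \cdot 5 = \left(-90\right) 5 = -450$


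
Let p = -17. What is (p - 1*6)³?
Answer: -12167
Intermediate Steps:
(p - 1*6)³ = (-17 - 1*6)³ = (-17 - 6)³ = (-23)³ = -12167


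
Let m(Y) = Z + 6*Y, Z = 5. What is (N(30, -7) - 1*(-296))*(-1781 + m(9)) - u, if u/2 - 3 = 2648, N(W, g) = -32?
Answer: -459910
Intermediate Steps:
m(Y) = 5 + 6*Y
u = 5302 (u = 6 + 2*2648 = 6 + 5296 = 5302)
(N(30, -7) - 1*(-296))*(-1781 + m(9)) - u = (-32 - 1*(-296))*(-1781 + (5 + 6*9)) - 1*5302 = (-32 + 296)*(-1781 + (5 + 54)) - 5302 = 264*(-1781 + 59) - 5302 = 264*(-1722) - 5302 = -454608 - 5302 = -459910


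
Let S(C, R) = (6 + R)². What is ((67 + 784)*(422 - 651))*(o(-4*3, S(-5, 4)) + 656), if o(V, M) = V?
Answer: -125502076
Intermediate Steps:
((67 + 784)*(422 - 651))*(o(-4*3, S(-5, 4)) + 656) = ((67 + 784)*(422 - 651))*(-4*3 + 656) = (851*(-229))*(-12 + 656) = -194879*644 = -125502076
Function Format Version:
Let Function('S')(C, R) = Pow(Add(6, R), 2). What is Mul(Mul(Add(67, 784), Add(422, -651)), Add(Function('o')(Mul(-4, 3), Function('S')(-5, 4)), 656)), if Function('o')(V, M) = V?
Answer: -125502076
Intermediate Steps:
Mul(Mul(Add(67, 784), Add(422, -651)), Add(Function('o')(Mul(-4, 3), Function('S')(-5, 4)), 656)) = Mul(Mul(Add(67, 784), Add(422, -651)), Add(Mul(-4, 3), 656)) = Mul(Mul(851, -229), Add(-12, 656)) = Mul(-194879, 644) = -125502076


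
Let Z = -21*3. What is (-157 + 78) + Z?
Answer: -142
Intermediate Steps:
Z = -63
(-157 + 78) + Z = (-157 + 78) - 63 = -79 - 63 = -142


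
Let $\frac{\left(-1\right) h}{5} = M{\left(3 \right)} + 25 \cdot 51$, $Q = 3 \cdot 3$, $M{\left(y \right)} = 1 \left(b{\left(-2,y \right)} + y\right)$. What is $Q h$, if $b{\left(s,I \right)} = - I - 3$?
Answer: $-57240$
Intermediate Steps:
$b{\left(s,I \right)} = -3 - I$
$M{\left(y \right)} = -3$ ($M{\left(y \right)} = 1 \left(\left(-3 - y\right) + y\right) = 1 \left(-3\right) = -3$)
$Q = 9$
$h = -6360$ ($h = - 5 \left(-3 + 25 \cdot 51\right) = - 5 \left(-3 + 1275\right) = \left(-5\right) 1272 = -6360$)
$Q h = 9 \left(-6360\right) = -57240$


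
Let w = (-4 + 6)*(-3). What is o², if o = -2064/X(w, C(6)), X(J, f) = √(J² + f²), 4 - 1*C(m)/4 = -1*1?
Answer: 1065024/109 ≈ 9770.9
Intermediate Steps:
C(m) = 20 (C(m) = 16 - (-4) = 16 - 4*(-1) = 16 + 4 = 20)
w = -6 (w = 2*(-3) = -6)
o = -1032*√109/109 (o = -2064/√((-6)² + 20²) = -2064/√(36 + 400) = -2064*√109/218 = -1032*√109/109 ≈ -98.848)
o² = (-1032*√109/109)² = 1065024/109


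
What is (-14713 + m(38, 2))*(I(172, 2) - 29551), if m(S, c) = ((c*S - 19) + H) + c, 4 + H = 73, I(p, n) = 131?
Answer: 429090700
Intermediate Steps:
H = 69 (H = -4 + 73 = 69)
m(S, c) = 50 + c + S*c (m(S, c) = ((c*S - 19) + 69) + c = ((S*c - 19) + 69) + c = ((-19 + S*c) + 69) + c = (50 + S*c) + c = 50 + c + S*c)
(-14713 + m(38, 2))*(I(172, 2) - 29551) = (-14713 + (50 + 2 + 38*2))*(131 - 29551) = (-14713 + (50 + 2 + 76))*(-29420) = (-14713 + 128)*(-29420) = -14585*(-29420) = 429090700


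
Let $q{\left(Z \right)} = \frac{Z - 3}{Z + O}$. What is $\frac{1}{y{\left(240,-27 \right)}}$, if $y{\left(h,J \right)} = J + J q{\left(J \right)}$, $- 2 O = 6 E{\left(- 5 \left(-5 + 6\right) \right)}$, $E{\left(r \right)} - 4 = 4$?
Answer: $- \frac{17}{729} \approx -0.02332$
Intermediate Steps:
$E{\left(r \right)} = 8$ ($E{\left(r \right)} = 4 + 4 = 8$)
$O = -24$ ($O = - \frac{6 \cdot 8}{2} = \left(- \frac{1}{2}\right) 48 = -24$)
$q{\left(Z \right)} = \frac{-3 + Z}{-24 + Z}$ ($q{\left(Z \right)} = \frac{Z - 3}{Z - 24} = \frac{-3 + Z}{-24 + Z}$)
$y{\left(h,J \right)} = J + \frac{J \left(-3 + J\right)}{-24 + J}$ ($y{\left(h,J \right)} = J + J \frac{-3 + J}{-24 + J} = J + \frac{J \left(-3 + J\right)}{-24 + J}$)
$\frac{1}{y{\left(240,-27 \right)}} = \frac{1}{\left(-27\right) \frac{1}{-24 - 27} \left(-27 + 2 \left(-27\right)\right)} = \frac{1}{\left(-27\right) \frac{1}{-51} \left(-27 - 54\right)} = \frac{1}{\left(-27\right) \left(- \frac{1}{51}\right) \left(-81\right)} = \frac{1}{- \frac{729}{17}} = - \frac{17}{729}$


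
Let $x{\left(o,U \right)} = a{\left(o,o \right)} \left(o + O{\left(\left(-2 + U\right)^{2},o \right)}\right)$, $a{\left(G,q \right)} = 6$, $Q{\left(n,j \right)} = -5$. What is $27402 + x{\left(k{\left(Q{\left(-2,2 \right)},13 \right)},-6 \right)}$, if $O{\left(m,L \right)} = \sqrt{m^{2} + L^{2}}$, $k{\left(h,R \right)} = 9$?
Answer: $27456 + 6 \sqrt{4177} \approx 27844.0$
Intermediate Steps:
$O{\left(m,L \right)} = \sqrt{L^{2} + m^{2}}$
$x{\left(o,U \right)} = 6 o + 6 \sqrt{o^{2} + \left(-2 + U\right)^{4}}$ ($x{\left(o,U \right)} = 6 \left(o + \sqrt{o^{2} + \left(\left(-2 + U\right)^{2}\right)^{2}}\right) = 6 \left(o + \sqrt{o^{2} + \left(-2 + U\right)^{4}}\right) = 6 o + 6 \sqrt{o^{2} + \left(-2 + U\right)^{4}}$)
$27402 + x{\left(k{\left(Q{\left(-2,2 \right)},13 \right)},-6 \right)} = 27402 + \left(6 \cdot 9 + 6 \sqrt{9^{2} + \left(-2 - 6\right)^{4}}\right) = 27402 + \left(54 + 6 \sqrt{81 + \left(-8\right)^{4}}\right) = 27402 + \left(54 + 6 \sqrt{81 + 4096}\right) = 27402 + \left(54 + 6 \sqrt{4177}\right) = 27456 + 6 \sqrt{4177}$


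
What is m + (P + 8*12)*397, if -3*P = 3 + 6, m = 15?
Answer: 36936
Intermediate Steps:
P = -3 (P = -(3 + 6)/3 = -⅓*9 = -3)
m + (P + 8*12)*397 = 15 + (-3 + 8*12)*397 = 15 + (-3 + 96)*397 = 15 + 93*397 = 15 + 36921 = 36936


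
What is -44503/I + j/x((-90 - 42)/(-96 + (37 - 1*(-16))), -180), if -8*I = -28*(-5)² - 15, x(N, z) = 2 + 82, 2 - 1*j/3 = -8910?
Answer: -899148/5005 ≈ -179.65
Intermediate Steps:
j = 26736 (j = 6 - 3*(-8910) = 6 + 26730 = 26736)
x(N, z) = 84
I = 715/8 (I = -(-28*(-5)² - 15)/8 = -(-28*25 - 15)/8 = -(-700 - 15)/8 = -⅛*(-715) = 715/8 ≈ 89.375)
-44503/I + j/x((-90 - 42)/(-96 + (37 - 1*(-16))), -180) = -44503/715/8 + 26736/84 = -44503*8/715 + 26736*(1/84) = -356024/715 + 2228/7 = -899148/5005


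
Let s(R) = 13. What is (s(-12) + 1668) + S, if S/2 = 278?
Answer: 2237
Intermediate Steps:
S = 556 (S = 2*278 = 556)
(s(-12) + 1668) + S = (13 + 1668) + 556 = 1681 + 556 = 2237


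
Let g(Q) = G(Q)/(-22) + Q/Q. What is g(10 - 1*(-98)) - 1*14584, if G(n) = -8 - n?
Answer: -160355/11 ≈ -14578.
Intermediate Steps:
g(Q) = 15/11 + Q/22 (g(Q) = (-8 - Q)/(-22) + Q/Q = (-8 - Q)*(-1/22) + 1 = (4/11 + Q/22) + 1 = 15/11 + Q/22)
g(10 - 1*(-98)) - 1*14584 = (15/11 + (10 - 1*(-98))/22) - 1*14584 = (15/11 + (10 + 98)/22) - 14584 = (15/11 + (1/22)*108) - 14584 = (15/11 + 54/11) - 14584 = 69/11 - 14584 = -160355/11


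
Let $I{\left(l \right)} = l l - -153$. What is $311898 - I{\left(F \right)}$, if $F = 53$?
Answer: $308936$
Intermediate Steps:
$I{\left(l \right)} = 153 + l^{2}$ ($I{\left(l \right)} = l^{2} + 153 = 153 + l^{2}$)
$311898 - I{\left(F \right)} = 311898 - \left(153 + 53^{2}\right) = 311898 - \left(153 + 2809\right) = 311898 - 2962 = 308936$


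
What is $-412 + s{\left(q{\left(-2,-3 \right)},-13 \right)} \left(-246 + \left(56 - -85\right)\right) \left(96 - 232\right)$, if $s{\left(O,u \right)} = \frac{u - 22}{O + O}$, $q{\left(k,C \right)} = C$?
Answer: $82888$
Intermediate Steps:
$s{\left(O,u \right)} = \frac{-22 + u}{2 O}$
$-412 + s{\left(q{\left(-2,-3 \right)},-13 \right)} \left(-246 + \left(56 - -85\right)\right) \left(96 - 232\right) = -412 + \frac{-22 - 13}{2 \left(-3\right)} \left(-246 + \left(56 - -85\right)\right) \left(96 - 232\right) = -412 + \frac{1}{2} \left(- \frac{1}{3}\right) \left(-35\right) \left(-246 + \left(56 + 85\right)\right) \left(-136\right) = -412 + \frac{35 \left(-246 + 141\right) \left(-136\right)}{6} = -412 + \frac{35 \left(\left(-105\right) \left(-136\right)\right)}{6} = -412 + \frac{35}{6} \cdot 14280 = -412 + 83300 = 82888$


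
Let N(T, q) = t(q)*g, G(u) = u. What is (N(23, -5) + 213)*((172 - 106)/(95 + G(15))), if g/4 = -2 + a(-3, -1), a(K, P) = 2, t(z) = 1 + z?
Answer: 639/5 ≈ 127.80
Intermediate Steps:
g = 0 (g = 4*(-2 + 2) = 4*0 = 0)
N(T, q) = 0 (N(T, q) = (1 + q)*0 = 0)
(N(23, -5) + 213)*((172 - 106)/(95 + G(15))) = (0 + 213)*((172 - 106)/(95 + 15)) = 213*(66/110) = 213*(66*(1/110)) = 213*(⅗) = 639/5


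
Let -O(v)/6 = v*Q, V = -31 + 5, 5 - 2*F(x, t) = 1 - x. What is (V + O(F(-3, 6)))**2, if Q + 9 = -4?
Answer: 169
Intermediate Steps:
Q = -13 (Q = -9 - 4 = -13)
F(x, t) = 2 + x/2 (F(x, t) = 5/2 - (1 - x)/2 = 5/2 + (-1/2 + x/2) = 2 + x/2)
V = -26
O(v) = 78*v (O(v) = -6*v*(-13) = -(-78)*v = 78*v)
(V + O(F(-3, 6)))**2 = (-26 + 78*(2 + (1/2)*(-3)))**2 = (-26 + 78*(2 - 3/2))**2 = (-26 + 78*(1/2))**2 = (-26 + 39)**2 = 13**2 = 169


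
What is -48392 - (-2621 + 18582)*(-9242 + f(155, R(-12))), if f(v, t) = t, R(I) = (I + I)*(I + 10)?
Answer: 146697042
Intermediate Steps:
R(I) = 2*I*(10 + I) (R(I) = (2*I)*(10 + I) = 2*I*(10 + I))
-48392 - (-2621 + 18582)*(-9242 + f(155, R(-12))) = -48392 - (-2621 + 18582)*(-9242 + 2*(-12)*(10 - 12)) = -48392 - 15961*(-9242 + 2*(-12)*(-2)) = -48392 - 15961*(-9242 + 48) = -48392 - 15961*(-9194) = -48392 - 1*(-146745434) = -48392 + 146745434 = 146697042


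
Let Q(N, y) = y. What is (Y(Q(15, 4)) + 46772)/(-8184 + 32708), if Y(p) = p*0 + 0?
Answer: 11693/6131 ≈ 1.9072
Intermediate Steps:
Y(p) = 0 (Y(p) = 0 + 0 = 0)
(Y(Q(15, 4)) + 46772)/(-8184 + 32708) = (0 + 46772)/(-8184 + 32708) = 46772/24524 = 46772*(1/24524) = 11693/6131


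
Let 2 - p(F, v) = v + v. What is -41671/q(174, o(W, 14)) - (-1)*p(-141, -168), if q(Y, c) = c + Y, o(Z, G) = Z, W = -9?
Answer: 14099/165 ≈ 85.448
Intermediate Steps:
p(F, v) = 2 - 2*v (p(F, v) = 2 - (v + v) = 2 - 2*v)
q(Y, c) = Y + c
-41671/q(174, o(W, 14)) - (-1)*p(-141, -168) = -41671/(174 - 9) - (-1)*(2 - 2*(-168)) = -41671/165 - (-1)*(2 + 336) = -41671*1/165 - (-1)*338 = -41671/165 - 1*(-338) = -41671/165 + 338 = 14099/165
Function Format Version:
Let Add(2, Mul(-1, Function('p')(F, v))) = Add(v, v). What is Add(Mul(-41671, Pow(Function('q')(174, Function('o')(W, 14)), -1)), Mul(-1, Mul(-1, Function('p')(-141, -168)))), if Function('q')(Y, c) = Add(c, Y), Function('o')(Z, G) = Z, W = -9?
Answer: Rational(14099, 165) ≈ 85.448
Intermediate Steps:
Function('p')(F, v) = Add(2, Mul(-2, v)) (Function('p')(F, v) = Add(2, Mul(-1, Add(v, v))) = Add(2, Mul(-1, Mul(2, v))) = Add(2, Mul(-2, v)))
Function('q')(Y, c) = Add(Y, c)
Add(Mul(-41671, Pow(Function('q')(174, Function('o')(W, 14)), -1)), Mul(-1, Mul(-1, Function('p')(-141, -168)))) = Add(Mul(-41671, Pow(Add(174, -9), -1)), Mul(-1, Mul(-1, Add(2, Mul(-2, -168))))) = Add(Mul(-41671, Pow(165, -1)), Mul(-1, Mul(-1, Add(2, 336)))) = Add(Mul(-41671, Rational(1, 165)), Mul(-1, Mul(-1, 338))) = Add(Rational(-41671, 165), Mul(-1, -338)) = Add(Rational(-41671, 165), 338) = Rational(14099, 165)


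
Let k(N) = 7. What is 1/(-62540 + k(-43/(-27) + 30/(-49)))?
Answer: -1/62533 ≈ -1.5992e-5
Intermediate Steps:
1/(-62540 + k(-43/(-27) + 30/(-49))) = 1/(-62540 + 7) = 1/(-62533) = -1/62533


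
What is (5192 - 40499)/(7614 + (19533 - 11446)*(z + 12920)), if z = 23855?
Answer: -35307/297407039 ≈ -0.00011872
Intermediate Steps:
(5192 - 40499)/(7614 + (19533 - 11446)*(z + 12920)) = (5192 - 40499)/(7614 + (19533 - 11446)*(23855 + 12920)) = -35307/(7614 + 8087*36775) = -35307/(7614 + 297399425) = -35307/297407039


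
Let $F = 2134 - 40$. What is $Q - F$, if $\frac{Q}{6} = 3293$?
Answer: $17664$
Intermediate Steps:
$Q = 19758$ ($Q = 6 \cdot 3293 = 19758$)
$F = 2094$ ($F = 2134 - 40 = 2094$)
$Q - F = 19758 - 2094 = 17664$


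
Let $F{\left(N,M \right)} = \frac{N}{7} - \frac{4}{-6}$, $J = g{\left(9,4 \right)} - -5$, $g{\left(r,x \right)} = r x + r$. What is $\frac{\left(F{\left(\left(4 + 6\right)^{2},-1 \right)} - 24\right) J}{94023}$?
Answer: $- \frac{9500}{1974483} \approx -0.0048114$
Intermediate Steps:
$g{\left(r,x \right)} = r + r x$
$J = 50$ ($J = 9 \left(1 + 4\right) - -5 = 9 \cdot 5 + 5 = 45 + 5 = 50$)
$F{\left(N,M \right)} = \frac{2}{3} + \frac{N}{7}$ ($F{\left(N,M \right)} = N \frac{1}{7} - - \frac{2}{3} = \frac{N}{7} + \frac{2}{3} = \frac{2}{3} + \frac{N}{7}$)
$\frac{\left(F{\left(\left(4 + 6\right)^{2},-1 \right)} - 24\right) J}{94023} = \frac{\left(\left(\frac{2}{3} + \frac{\left(4 + 6\right)^{2}}{7}\right) - 24\right) 50}{94023} = \left(\left(\frac{2}{3} + \frac{10^{2}}{7}\right) - 24\right) 50 \cdot \frac{1}{94023} = \left(\left(\frac{2}{3} + \frac{1}{7} \cdot 100\right) - 24\right) 50 \cdot \frac{1}{94023} = \left(\left(\frac{2}{3} + \frac{100}{7}\right) - 24\right) 50 \cdot \frac{1}{94023} = \left(\frac{314}{21} - 24\right) 50 \cdot \frac{1}{94023} = \left(- \frac{190}{21}\right) 50 \cdot \frac{1}{94023} = \left(- \frac{9500}{21}\right) \frac{1}{94023} = - \frac{9500}{1974483}$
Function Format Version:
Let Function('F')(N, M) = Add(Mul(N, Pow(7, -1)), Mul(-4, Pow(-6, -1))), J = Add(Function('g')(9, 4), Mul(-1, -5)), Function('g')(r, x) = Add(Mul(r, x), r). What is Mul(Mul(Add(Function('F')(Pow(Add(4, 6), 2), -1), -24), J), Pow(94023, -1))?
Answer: Rational(-9500, 1974483) ≈ -0.0048114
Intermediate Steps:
Function('g')(r, x) = Add(r, Mul(r, x))
J = 50 (J = Add(Mul(9, Add(1, 4)), Mul(-1, -5)) = Add(Mul(9, 5), 5) = Add(45, 5) = 50)
Function('F')(N, M) = Add(Rational(2, 3), Mul(Rational(1, 7), N)) (Function('F')(N, M) = Add(Mul(N, Rational(1, 7)), Mul(-4, Rational(-1, 6))) = Add(Mul(Rational(1, 7), N), Rational(2, 3)) = Add(Rational(2, 3), Mul(Rational(1, 7), N)))
Mul(Mul(Add(Function('F')(Pow(Add(4, 6), 2), -1), -24), J), Pow(94023, -1)) = Mul(Mul(Add(Add(Rational(2, 3), Mul(Rational(1, 7), Pow(Add(4, 6), 2))), -24), 50), Pow(94023, -1)) = Mul(Mul(Add(Add(Rational(2, 3), Mul(Rational(1, 7), Pow(10, 2))), -24), 50), Rational(1, 94023)) = Mul(Mul(Add(Add(Rational(2, 3), Mul(Rational(1, 7), 100)), -24), 50), Rational(1, 94023)) = Mul(Mul(Add(Add(Rational(2, 3), Rational(100, 7)), -24), 50), Rational(1, 94023)) = Mul(Mul(Add(Rational(314, 21), -24), 50), Rational(1, 94023)) = Mul(Mul(Rational(-190, 21), 50), Rational(1, 94023)) = Mul(Rational(-9500, 21), Rational(1, 94023)) = Rational(-9500, 1974483)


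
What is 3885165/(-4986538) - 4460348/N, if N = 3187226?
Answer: -17312296848757/7946611781794 ≈ -2.1786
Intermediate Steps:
3885165/(-4986538) - 4460348/N = 3885165/(-4986538) - 4460348/3187226 = 3885165*(-1/4986538) - 4460348*1/3187226 = -3885165/4986538 - 2230174/1593613 = -17312296848757/7946611781794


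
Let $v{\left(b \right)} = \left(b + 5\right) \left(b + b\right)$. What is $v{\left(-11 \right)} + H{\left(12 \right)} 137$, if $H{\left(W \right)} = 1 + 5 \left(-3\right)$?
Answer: $-1786$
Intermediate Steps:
$H{\left(W \right)} = -14$ ($H{\left(W \right)} = 1 - 15 = -14$)
$v{\left(b \right)} = 2 b \left(5 + b\right)$ ($v{\left(b \right)} = \left(5 + b\right) 2 b = 2 b \left(5 + b\right)$)
$v{\left(-11 \right)} + H{\left(12 \right)} 137 = 2 \left(-11\right) \left(5 - 11\right) - 1918 = 2 \left(-11\right) \left(-6\right) - 1918 = 132 - 1918 = -1786$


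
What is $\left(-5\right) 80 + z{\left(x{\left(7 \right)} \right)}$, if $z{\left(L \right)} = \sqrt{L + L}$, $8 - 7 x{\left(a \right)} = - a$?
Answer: $-400 + \frac{\sqrt{210}}{7} \approx -397.93$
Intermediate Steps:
$x{\left(a \right)} = \frac{8}{7} + \frac{a}{7}$ ($x{\left(a \right)} = \frac{8}{7} - \frac{\left(-1\right) a}{7} = \frac{8}{7} + \frac{a}{7}$)
$z{\left(L \right)} = \sqrt{2} \sqrt{L}$ ($z{\left(L \right)} = \sqrt{2 L} = \sqrt{2} \sqrt{L}$)
$\left(-5\right) 80 + z{\left(x{\left(7 \right)} \right)} = \left(-5\right) 80 + \sqrt{2} \sqrt{\frac{8}{7} + \frac{1}{7} \cdot 7} = -400 + \sqrt{2} \sqrt{\frac{8}{7} + 1} = -400 + \sqrt{2} \sqrt{\frac{15}{7}} = -400 + \sqrt{2} \frac{\sqrt{105}}{7} = -400 + \frac{\sqrt{210}}{7}$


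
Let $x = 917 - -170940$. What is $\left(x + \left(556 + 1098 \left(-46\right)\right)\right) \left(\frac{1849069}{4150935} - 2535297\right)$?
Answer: $- \frac{28509112910622834}{92243} \approx -3.0907 \cdot 10^{11}$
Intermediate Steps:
$x = 171857$ ($x = 917 + 170940 = 171857$)
$\left(x + \left(556 + 1098 \left(-46\right)\right)\right) \left(\frac{1849069}{4150935} - 2535297\right) = \left(171857 + \left(556 + 1098 \left(-46\right)\right)\right) \left(\frac{1849069}{4150935} - 2535297\right) = \left(171857 + \left(556 - 50508\right)\right) \left(1849069 \cdot \frac{1}{4150935} - 2535297\right) = \left(171857 - 49952\right) \left(\frac{1849069}{4150935} - 2535297\right) = 121905 \left(- \frac{10523851203626}{4150935}\right) = - \frac{28509112910622834}{92243}$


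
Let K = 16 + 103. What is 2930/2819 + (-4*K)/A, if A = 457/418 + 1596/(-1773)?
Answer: -331346664842/134497309 ≈ -2463.6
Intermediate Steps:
K = 119
A = 47711/247038 (A = 457*(1/418) + 1596*(-1/1773) = 457/418 - 532/591 = 47711/247038 ≈ 0.19313)
2930/2819 + (-4*K)/A = 2930/2819 + (-4*119)/(47711/247038) = 2930*(1/2819) - 476*247038/47711 = 2930/2819 - 117590088/47711 = -331346664842/134497309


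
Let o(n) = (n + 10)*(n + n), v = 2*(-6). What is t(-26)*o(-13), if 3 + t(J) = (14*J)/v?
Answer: 2132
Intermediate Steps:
v = -12
t(J) = -3 - 7*J/6 (t(J) = -3 + (14*J)/(-12) = -3 + (14*J)*(-1/12) = -3 - 7*J/6)
o(n) = 2*n*(10 + n) (o(n) = (10 + n)*(2*n) = 2*n*(10 + n))
t(-26)*o(-13) = (-3 - 7/6*(-26))*(2*(-13)*(10 - 13)) = (-3 + 91/3)*(2*(-13)*(-3)) = (82/3)*78 = 2132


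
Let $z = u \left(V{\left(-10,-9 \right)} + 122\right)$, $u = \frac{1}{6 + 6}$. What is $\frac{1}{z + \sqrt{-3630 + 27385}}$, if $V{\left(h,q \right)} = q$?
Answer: $- \frac{1356}{3407951} + \frac{144 \sqrt{23755}}{3407951} \approx 0.0061146$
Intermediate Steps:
$u = \frac{1}{12} \approx 0.083333$
$z = \frac{113}{12}$ ($z = \frac{-9 + 122}{12} = \frac{1}{12} \cdot 113 = \frac{113}{12} \approx 9.4167$)
$\frac{1}{z + \sqrt{-3630 + 27385}} = \frac{1}{\frac{113}{12} + \sqrt{-3630 + 27385}} = \frac{1}{\frac{113}{12} + \sqrt{23755}}$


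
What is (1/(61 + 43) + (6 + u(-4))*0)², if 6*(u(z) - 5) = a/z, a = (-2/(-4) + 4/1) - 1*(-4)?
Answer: 1/10816 ≈ 9.2456e-5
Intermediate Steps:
a = 17/2 (a = (-2*(-¼) + 4*1) + 4 = (½ + 4) + 4 = 9/2 + 4 = 17/2 ≈ 8.5000)
u(z) = 5 + 17/(12*z) (u(z) = 5 + (17/(2*z))/6 = 5 + 17/(12*z))
(1/(61 + 43) + (6 + u(-4))*0)² = (1/(61 + 43) + (6 + (5 + (17/12)/(-4)))*0)² = (1/104 + (6 + (5 + (17/12)*(-¼)))*0)² = (1/104 + (6 + (5 - 17/48))*0)² = (1/104 + (6 + 223/48)*0)² = (1/104 + (511/48)*0)² = (1/104 + 0)² = (1/104)² = 1/10816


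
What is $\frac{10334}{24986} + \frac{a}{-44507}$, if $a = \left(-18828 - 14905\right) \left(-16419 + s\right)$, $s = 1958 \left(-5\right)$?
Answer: $- \frac{11044933737452}{556025951} \approx -19864.0$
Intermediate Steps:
$s = -9790$
$a = 884108197$ ($a = \left(-18828 - 14905\right) \left(-16419 - 9790\right) = \left(-33733\right) \left(-26209\right) = 884108197$)
$\frac{10334}{24986} + \frac{a}{-44507} = \frac{10334}{24986} + \frac{884108197}{-44507} = 10334 \cdot \frac{1}{24986} + 884108197 \left(- \frac{1}{44507}\right) = \frac{5167}{12493} - \frac{884108197}{44507} = - \frac{11044933737452}{556025951}$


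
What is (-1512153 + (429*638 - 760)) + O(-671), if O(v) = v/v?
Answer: -1239210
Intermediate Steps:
O(v) = 1
(-1512153 + (429*638 - 760)) + O(-671) = (-1512153 + (429*638 - 760)) + 1 = (-1512153 + (273702 - 760)) + 1 = (-1512153 + 272942) + 1 = -1239211 + 1 = -1239210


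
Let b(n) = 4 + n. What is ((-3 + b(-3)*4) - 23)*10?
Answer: -220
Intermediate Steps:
((-3 + b(-3)*4) - 23)*10 = ((-3 + (4 - 3)*4) - 23)*10 = ((-3 + 1*4) - 23)*10 = ((-3 + 4) - 23)*10 = (1 - 23)*10 = -22*10 = -220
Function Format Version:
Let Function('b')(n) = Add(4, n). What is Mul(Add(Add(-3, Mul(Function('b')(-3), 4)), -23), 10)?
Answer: -220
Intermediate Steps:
Mul(Add(Add(-3, Mul(Function('b')(-3), 4)), -23), 10) = Mul(Add(Add(-3, Mul(Add(4, -3), 4)), -23), 10) = Mul(Add(Add(-3, Mul(1, 4)), -23), 10) = Mul(Add(Add(-3, 4), -23), 10) = Mul(Add(1, -23), 10) = Mul(-22, 10) = -220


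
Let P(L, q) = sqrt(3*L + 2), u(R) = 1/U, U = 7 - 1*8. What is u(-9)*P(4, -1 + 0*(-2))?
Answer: -sqrt(14) ≈ -3.7417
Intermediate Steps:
U = -1 (U = 7 - 8 = -1)
u(R) = -1 (u(R) = 1/(-1) = -1)
P(L, q) = sqrt(2 + 3*L)
u(-9)*P(4, -1 + 0*(-2)) = -sqrt(2 + 3*4) = -sqrt(2 + 12) = -sqrt(14)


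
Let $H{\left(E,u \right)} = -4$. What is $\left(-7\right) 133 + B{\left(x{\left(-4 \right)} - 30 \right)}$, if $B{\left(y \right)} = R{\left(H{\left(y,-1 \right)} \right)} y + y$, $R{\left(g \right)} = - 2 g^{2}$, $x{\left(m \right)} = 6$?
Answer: $-187$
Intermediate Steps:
$B{\left(y \right)} = - 31 y$ ($B{\left(y \right)} = - 2 \left(-4\right)^{2} y + y = \left(-2\right) 16 y + y = - 32 y + y = - 31 y$)
$\left(-7\right) 133 + B{\left(x{\left(-4 \right)} - 30 \right)} = \left(-7\right) 133 - 31 \left(6 - 30\right) = -931 - 31 \left(6 - 30\right) = -931 - -744 = -931 + 744 = -187$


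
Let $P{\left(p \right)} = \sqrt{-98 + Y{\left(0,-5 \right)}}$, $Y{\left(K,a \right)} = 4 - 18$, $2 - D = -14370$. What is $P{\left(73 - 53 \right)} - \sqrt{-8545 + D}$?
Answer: $- \sqrt{5827} + 4 i \sqrt{7} \approx -76.335 + 10.583 i$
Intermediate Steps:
$D = 14372$ ($D = 2 - -14370 = 2 + 14370 = 14372$)
$Y{\left(K,a \right)} = -14$ ($Y{\left(K,a \right)} = 4 - 18 = -14$)
$P{\left(p \right)} = 4 i \sqrt{7}$ ($P{\left(p \right)} = \sqrt{-98 - 14} = \sqrt{-112} = 4 i \sqrt{7}$)
$P{\left(73 - 53 \right)} - \sqrt{-8545 + D} = 4 i \sqrt{7} - \sqrt{-8545 + 14372} = 4 i \sqrt{7} - \sqrt{5827} = - \sqrt{5827} + 4 i \sqrt{7}$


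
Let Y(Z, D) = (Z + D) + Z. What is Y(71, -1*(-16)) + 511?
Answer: 669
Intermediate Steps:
Y(Z, D) = D + 2*Z (Y(Z, D) = (D + Z) + Z = D + 2*Z)
Y(71, -1*(-16)) + 511 = (-1*(-16) + 2*71) + 511 = (16 + 142) + 511 = 158 + 511 = 669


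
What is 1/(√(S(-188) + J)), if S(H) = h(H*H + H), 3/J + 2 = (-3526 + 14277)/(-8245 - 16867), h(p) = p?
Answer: 5*√145226309511/357260294 ≈ 0.0053334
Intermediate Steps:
J = -25112/20325 (J = 3/(-2 + (-3526 + 14277)/(-8245 - 16867)) = 3/(-2 + 10751/(-25112)) = 3/(-2 + 10751*(-1/25112)) = 3/(-2 - 10751/25112) = 3/(-60975/25112) = 3*(-25112/60975) = -25112/20325 ≈ -1.2355)
S(H) = H + H² (S(H) = H*H + H = H² + H = H + H²)
1/(√(S(-188) + J)) = 1/(√(-188*(1 - 188) - 25112/20325)) = 1/(√(-188*(-187) - 25112/20325)) = 1/(√(35156 - 25112/20325)) = 1/(√(714520588/20325)) = 1/(2*√145226309511/4065) = 5*√145226309511/357260294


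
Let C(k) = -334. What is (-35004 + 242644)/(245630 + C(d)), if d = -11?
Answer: 25955/30662 ≈ 0.84649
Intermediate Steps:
(-35004 + 242644)/(245630 + C(d)) = (-35004 + 242644)/(245630 - 334) = 207640/245296 = 207640*(1/245296) = 25955/30662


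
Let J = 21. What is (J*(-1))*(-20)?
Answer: 420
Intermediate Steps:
(J*(-1))*(-20) = (21*(-1))*(-20) = -21*(-20) = 420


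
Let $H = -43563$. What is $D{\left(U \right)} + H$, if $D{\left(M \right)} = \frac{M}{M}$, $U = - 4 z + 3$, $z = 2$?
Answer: $-43562$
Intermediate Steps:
$U = -5$ ($U = \left(-4\right) 2 + 3 = -8 + 3 = -5$)
$D{\left(M \right)} = 1$
$D{\left(U \right)} + H = 1 - 43563 = -43562$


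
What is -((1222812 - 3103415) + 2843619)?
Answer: -963016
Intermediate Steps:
-((1222812 - 3103415) + 2843619) = -(-1880603 + 2843619) = -1*963016 = -963016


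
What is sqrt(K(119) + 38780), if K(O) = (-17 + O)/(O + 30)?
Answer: sqrt(860969978)/149 ≈ 196.93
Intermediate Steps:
K(O) = (-17 + O)/(30 + O)
sqrt(K(119) + 38780) = sqrt((-17 + 119)/(30 + 119) + 38780) = sqrt(102/149 + 38780) = sqrt(5778322/149) = sqrt(860969978)/149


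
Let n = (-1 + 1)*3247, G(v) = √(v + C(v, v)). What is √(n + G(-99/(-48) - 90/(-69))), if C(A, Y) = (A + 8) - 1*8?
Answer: 30149826^(¼)/46 ≈ 1.6109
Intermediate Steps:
C(A, Y) = A (C(A, Y) = (8 + A) - 8 = A)
G(v) = √2*√v (G(v) = √(v + v) = √(2*v) = √2*√v)
n = 0 (n = 0*3247 = 0)
√(n + G(-99/(-48) - 90/(-69))) = √(0 + √2*√(-99/(-48) - 90/(-69))) = √(0 + √2*√(-99*(-1/48) - 90*(-1/69))) = √(0 + √2*√(33/16 + 30/23)) = √(0 + √2*√(1239/368)) = √(0 + √2*(√28497/92)) = √(0 + √56994/92) = √(√56994/92) = 23^(¾)*2478^(¼)/46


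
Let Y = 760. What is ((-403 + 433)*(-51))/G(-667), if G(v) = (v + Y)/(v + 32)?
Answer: 323850/31 ≈ 10447.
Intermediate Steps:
G(v) = (760 + v)/(32 + v) (G(v) = (v + 760)/(v + 32) = (760 + v)/(32 + v))
((-403 + 433)*(-51))/G(-667) = ((-403 + 433)*(-51))/(((760 - 667)/(32 - 667))) = (30*(-51))/((93/(-635))) = -1530/((-1/635*93)) = -1530/(-93/635) = -1530*(-635/93) = 323850/31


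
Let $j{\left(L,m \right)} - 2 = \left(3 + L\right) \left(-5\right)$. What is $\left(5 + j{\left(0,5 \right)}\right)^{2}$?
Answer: $64$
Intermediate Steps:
$j{\left(L,m \right)} = -13 - 5 L$ ($j{\left(L,m \right)} = 2 + \left(3 + L\right) \left(-5\right) = 2 - \left(15 + 5 L\right) = -13 - 5 L$)
$\left(5 + j{\left(0,5 \right)}\right)^{2} = \left(5 - 13\right)^{2} = \left(-8\right)^{2} = 64$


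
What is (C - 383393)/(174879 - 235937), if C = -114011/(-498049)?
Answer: 95474193123/15204937921 ≈ 6.2792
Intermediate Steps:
C = 114011/498049 (C = -114011*(-1/498049) = 114011/498049 ≈ 0.22892)
(C - 383393)/(174879 - 235937) = (114011/498049 - 383393)/(174879 - 235937) = -190948386246/498049/(-61058) = -190948386246/498049*(-1/61058) = 95474193123/15204937921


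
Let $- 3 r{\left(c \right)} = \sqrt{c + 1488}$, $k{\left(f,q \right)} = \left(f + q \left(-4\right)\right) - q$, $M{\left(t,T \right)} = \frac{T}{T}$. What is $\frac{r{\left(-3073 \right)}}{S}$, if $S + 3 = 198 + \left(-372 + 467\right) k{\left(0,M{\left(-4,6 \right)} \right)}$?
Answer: $\frac{i \sqrt{1585}}{840} \approx 0.047395 i$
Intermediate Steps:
$M{\left(t,T \right)} = 1$
$k{\left(f,q \right)} = f - 5 q$ ($k{\left(f,q \right)} = \left(f - 4 q\right) - q = f - 5 q$)
$r{\left(c \right)} = - \frac{\sqrt{1488 + c}}{3}$ ($r{\left(c \right)} = - \frac{\sqrt{c + 1488}}{3} = - \frac{\sqrt{1488 + c}}{3}$)
$S = -280$ ($S = -3 + \left(198 + \left(-372 + 467\right) \left(0 - 5\right)\right) = -3 + \left(198 + 95 \left(0 - 5\right)\right) = -3 + \left(198 + 95 \left(-5\right)\right) = -3 + \left(198 - 475\right) = -3 - 277 = -280$)
$\frac{r{\left(-3073 \right)}}{S} = \frac{\left(- \frac{1}{3}\right) \sqrt{1488 - 3073}}{-280} = - \frac{\sqrt{-1585}}{3} \left(- \frac{1}{280}\right) = - \frac{i \sqrt{1585}}{3} \left(- \frac{1}{280}\right) = \frac{i \sqrt{1585}}{840}$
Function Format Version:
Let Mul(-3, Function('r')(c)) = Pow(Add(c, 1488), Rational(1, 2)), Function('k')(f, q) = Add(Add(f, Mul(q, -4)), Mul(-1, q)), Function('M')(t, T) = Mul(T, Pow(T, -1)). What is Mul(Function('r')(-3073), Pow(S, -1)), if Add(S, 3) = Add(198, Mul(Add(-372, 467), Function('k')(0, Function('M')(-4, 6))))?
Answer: Mul(Rational(1, 840), I, Pow(1585, Rational(1, 2))) ≈ Mul(0.047395, I)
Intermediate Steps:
Function('M')(t, T) = 1
Function('k')(f, q) = Add(f, Mul(-5, q)) (Function('k')(f, q) = Add(Add(f, Mul(-4, q)), Mul(-1, q)) = Add(f, Mul(-5, q)))
Function('r')(c) = Mul(Rational(-1, 3), Pow(Add(1488, c), Rational(1, 2))) (Function('r')(c) = Mul(Rational(-1, 3), Pow(Add(c, 1488), Rational(1, 2))) = Mul(Rational(-1, 3), Pow(Add(1488, c), Rational(1, 2))))
S = -280 (S = Add(-3, Add(198, Mul(Add(-372, 467), Add(0, Mul(-5, 1))))) = Add(-3, Add(198, Mul(95, Add(0, -5)))) = Add(-3, Add(198, Mul(95, -5))) = Add(-3, Add(198, -475)) = Add(-3, -277) = -280)
Mul(Function('r')(-3073), Pow(S, -1)) = Mul(Mul(Rational(-1, 3), Pow(Add(1488, -3073), Rational(1, 2))), Pow(-280, -1)) = Mul(Mul(Rational(-1, 3), Pow(-1585, Rational(1, 2))), Rational(-1, 280)) = Mul(Mul(Rational(-1, 3), Mul(I, Pow(1585, Rational(1, 2)))), Rational(-1, 280)) = Mul(Mul(Rational(-1, 3), I, Pow(1585, Rational(1, 2))), Rational(-1, 280)) = Mul(Rational(1, 840), I, Pow(1585, Rational(1, 2)))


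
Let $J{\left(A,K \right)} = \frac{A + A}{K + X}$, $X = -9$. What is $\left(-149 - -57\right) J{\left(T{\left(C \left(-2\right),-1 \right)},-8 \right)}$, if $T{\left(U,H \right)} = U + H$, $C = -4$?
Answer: $\frac{1288}{17} \approx 75.765$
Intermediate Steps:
$T{\left(U,H \right)} = H + U$
$J{\left(A,K \right)} = \frac{2 A}{-9 + K}$ ($J{\left(A,K \right)} = \frac{A + A}{K - 9} = \frac{2 A}{-9 + K}$)
$\left(-149 - -57\right) J{\left(T{\left(C \left(-2\right),-1 \right)},-8 \right)} = \left(-149 - -57\right) \frac{2 \left(-1 - -8\right)}{-9 - 8} = \left(-149 + \left(-12 + 69\right)\right) \frac{2 \left(-1 + 8\right)}{-17} = \left(-149 + 57\right) 2 \cdot 7 \left(- \frac{1}{17}\right) = \left(-92\right) \left(- \frac{14}{17}\right) = \frac{1288}{17}$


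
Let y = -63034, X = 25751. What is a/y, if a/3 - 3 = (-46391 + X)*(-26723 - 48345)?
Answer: -4648210569/63034 ≈ -73741.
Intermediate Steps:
a = 4648210569 (a = 9 + 3*((-46391 + 25751)*(-26723 - 48345)) = 9 + 3*(-20640*(-75068)) = 9 + 3*1549403520 = 9 + 4648210560 = 4648210569)
a/y = 4648210569/(-63034) = 4648210569*(-1/63034) = -4648210569/63034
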